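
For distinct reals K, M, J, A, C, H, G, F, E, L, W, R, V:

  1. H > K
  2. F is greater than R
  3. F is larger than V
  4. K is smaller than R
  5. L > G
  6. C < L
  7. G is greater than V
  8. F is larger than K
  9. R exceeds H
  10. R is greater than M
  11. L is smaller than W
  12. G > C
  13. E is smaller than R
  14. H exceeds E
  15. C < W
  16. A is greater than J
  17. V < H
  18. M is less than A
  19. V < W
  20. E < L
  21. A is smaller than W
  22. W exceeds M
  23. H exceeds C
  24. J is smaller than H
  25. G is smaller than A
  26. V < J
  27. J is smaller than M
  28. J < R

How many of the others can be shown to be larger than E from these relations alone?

The elements the relations force above E are H, R, L, F, W — no chain reaches any other.
That is 5.

5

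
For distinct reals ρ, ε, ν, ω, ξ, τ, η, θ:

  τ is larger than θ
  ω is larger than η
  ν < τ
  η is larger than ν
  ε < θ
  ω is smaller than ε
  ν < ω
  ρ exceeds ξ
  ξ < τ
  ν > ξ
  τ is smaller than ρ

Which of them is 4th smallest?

ω

The consecutive relations fix a unique order: ξ < ν < η < ω < ε < θ < τ < ρ.
Counting 4 from the smallest end gives ω.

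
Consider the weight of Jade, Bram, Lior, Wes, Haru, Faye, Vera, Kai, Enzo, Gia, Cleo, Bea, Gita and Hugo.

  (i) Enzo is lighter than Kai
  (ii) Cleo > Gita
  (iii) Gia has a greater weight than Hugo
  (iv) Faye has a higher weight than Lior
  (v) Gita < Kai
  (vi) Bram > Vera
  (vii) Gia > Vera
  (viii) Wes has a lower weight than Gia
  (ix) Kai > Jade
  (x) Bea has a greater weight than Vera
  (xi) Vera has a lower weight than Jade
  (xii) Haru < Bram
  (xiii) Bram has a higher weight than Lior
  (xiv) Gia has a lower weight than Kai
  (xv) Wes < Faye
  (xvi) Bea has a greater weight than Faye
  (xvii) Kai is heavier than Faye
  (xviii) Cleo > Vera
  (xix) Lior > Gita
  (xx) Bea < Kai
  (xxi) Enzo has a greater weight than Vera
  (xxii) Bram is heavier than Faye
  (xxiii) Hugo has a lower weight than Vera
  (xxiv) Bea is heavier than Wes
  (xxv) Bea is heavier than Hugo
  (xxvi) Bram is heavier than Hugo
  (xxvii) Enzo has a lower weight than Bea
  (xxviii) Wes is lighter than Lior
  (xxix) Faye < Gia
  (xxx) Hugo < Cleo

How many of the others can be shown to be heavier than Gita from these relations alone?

7

The elements the relations force above Gita are Cleo, Lior, Faye, Gia, Bram, Bea, Kai — no chain reaches any other.
That is 7.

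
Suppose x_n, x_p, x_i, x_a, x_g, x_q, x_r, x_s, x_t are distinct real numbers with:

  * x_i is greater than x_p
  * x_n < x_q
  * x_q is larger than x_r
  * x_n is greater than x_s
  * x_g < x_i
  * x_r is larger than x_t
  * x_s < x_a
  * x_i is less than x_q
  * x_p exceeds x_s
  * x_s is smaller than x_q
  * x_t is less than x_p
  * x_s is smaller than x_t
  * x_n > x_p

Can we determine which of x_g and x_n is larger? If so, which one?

undetermined

Following every chain through x_n: above x_n we get x_q; below x_n we get x_s, x_t, x_p.
x_g is not reached, and no chain runs the other way from x_g to x_n.
So the given relations leave the order of x_n and x_g undetermined.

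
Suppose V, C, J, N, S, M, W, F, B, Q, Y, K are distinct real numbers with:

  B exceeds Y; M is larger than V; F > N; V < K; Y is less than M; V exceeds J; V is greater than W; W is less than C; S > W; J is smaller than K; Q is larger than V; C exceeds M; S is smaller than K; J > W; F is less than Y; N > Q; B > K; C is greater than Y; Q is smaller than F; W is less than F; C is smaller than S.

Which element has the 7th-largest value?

Chaining the given pairs: W < J < V < Q < N < F < Y < M < C < S < K < B.
Counting 7 from the largest end gives F.

F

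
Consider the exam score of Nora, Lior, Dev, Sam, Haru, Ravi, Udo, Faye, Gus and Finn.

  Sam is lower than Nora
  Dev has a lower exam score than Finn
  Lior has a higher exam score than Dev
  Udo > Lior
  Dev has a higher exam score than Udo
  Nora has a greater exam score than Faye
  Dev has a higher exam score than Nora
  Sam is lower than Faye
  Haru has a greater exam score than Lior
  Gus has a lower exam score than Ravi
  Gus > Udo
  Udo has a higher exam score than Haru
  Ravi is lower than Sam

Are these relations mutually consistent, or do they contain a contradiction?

Chaining the given relations yields Lior < Haru < Udo < Gus < Ravi < Sam < Faye < Nora < Dev, so Lior < Dev. But one relation states Dev < Lior. These cannot both hold.

inconsistent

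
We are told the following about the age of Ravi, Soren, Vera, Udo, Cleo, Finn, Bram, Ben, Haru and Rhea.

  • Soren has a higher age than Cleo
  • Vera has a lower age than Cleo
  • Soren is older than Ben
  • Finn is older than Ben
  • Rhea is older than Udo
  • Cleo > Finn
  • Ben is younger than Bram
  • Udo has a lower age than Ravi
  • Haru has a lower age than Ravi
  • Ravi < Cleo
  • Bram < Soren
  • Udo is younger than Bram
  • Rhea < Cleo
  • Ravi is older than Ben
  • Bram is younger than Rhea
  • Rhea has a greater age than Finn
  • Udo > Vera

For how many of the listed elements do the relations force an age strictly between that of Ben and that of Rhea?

2

The relations place Ben below Rhea. An element lies strictly between them when it is forced above Ben and also forced below Rhea.
Above Ben: {Finn, Bram, Ravi, Cleo, Soren}. Below Rhea: {Finn, Vera, Udo, Bram}.
Intersection: {Finn, Bram} — 2.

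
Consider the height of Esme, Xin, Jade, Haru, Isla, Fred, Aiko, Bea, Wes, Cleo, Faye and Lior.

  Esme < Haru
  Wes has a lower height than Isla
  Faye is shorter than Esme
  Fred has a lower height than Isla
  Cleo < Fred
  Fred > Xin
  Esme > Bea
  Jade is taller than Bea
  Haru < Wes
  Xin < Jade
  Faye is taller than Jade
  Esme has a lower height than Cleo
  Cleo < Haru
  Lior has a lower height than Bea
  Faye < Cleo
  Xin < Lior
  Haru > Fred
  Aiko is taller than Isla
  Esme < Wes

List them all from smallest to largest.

Nothing is placed below Xin, so it is least; from there Xin < Lior; Lior < Bea; Bea < Jade; Jade < Faye; Faye < Esme; Esme < Cleo; Cleo < Fred; Fred < Haru; Haru < Wes; Wes < Isla; Isla < Aiko, each given directly.

Xin < Lior < Bea < Jade < Faye < Esme < Cleo < Fred < Haru < Wes < Isla < Aiko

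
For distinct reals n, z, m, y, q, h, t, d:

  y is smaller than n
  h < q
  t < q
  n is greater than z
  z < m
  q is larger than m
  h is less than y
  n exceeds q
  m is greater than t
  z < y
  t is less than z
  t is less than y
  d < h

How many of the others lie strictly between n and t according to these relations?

4

Chaining upward from t reaches: z, m, y, q.
Chaining downward from n reaches: d, h, z, m, y, q.
Strictly between t and n are those in both lists: z, m, y, q — 4 elements.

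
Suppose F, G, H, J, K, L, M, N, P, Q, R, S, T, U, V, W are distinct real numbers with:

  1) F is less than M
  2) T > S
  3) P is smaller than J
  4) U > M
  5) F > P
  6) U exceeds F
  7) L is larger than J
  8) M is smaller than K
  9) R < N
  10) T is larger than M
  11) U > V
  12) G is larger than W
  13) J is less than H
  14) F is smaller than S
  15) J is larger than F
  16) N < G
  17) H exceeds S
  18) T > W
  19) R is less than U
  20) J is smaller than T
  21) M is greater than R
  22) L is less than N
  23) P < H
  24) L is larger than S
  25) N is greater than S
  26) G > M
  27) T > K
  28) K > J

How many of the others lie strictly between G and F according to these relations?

The relations place F below G. An element lies strictly between them when it is forced above F and also forced below G.
Above F: {M, J, K, S, H, T, U, L, N}. Below G: {R, P, M, J, W, S, L, N}.
Intersection: {M, J, S, L, N} — 5.

5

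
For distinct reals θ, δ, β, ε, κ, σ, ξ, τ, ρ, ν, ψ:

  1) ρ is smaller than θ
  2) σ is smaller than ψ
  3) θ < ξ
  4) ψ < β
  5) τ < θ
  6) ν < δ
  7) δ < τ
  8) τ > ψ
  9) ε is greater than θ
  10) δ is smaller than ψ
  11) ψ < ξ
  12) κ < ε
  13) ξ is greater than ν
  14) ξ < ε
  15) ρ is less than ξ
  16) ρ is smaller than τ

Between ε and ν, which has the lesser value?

ν

Chaining the given relations: ν < δ < ψ < τ < θ < ξ < ε.
So ν < ε; ν is the smaller of the two.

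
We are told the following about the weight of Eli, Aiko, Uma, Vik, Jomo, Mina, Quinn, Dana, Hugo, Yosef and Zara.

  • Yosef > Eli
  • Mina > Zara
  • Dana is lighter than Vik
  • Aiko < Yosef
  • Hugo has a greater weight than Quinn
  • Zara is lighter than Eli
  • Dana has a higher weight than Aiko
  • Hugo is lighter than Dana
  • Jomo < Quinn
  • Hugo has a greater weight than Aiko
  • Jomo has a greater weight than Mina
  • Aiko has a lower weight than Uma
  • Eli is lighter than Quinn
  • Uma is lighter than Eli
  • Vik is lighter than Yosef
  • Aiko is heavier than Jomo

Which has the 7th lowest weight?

Quinn

Piecing the relations together gives one ordering: Zara < Mina < Jomo < Aiko < Uma < Eli < Quinn < Hugo < Dana < Vik < Yosef.
The 7th smallest is Quinn.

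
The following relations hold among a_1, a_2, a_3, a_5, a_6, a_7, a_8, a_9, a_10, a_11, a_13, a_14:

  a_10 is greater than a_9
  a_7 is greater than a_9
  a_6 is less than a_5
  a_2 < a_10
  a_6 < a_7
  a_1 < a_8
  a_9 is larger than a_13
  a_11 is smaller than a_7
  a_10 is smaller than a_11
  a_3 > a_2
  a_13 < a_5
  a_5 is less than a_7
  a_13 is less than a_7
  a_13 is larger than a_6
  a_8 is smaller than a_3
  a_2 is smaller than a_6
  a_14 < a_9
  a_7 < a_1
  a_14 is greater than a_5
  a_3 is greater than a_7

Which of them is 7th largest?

a_9

The consecutive relations fix a unique order: a_2 < a_6 < a_13 < a_5 < a_14 < a_9 < a_10 < a_11 < a_7 < a_1 < a_8 < a_3.
Counting 7 from the largest end gives a_9.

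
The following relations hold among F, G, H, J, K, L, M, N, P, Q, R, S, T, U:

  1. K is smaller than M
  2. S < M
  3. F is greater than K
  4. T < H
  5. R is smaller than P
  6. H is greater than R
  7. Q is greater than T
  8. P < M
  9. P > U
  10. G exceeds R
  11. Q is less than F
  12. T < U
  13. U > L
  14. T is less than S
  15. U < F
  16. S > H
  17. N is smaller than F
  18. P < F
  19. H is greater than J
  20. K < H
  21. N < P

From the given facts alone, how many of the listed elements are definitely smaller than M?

From M the given relations immediately reach K, P, S.
From those, R, T, U, N, H — 8 in total.
From those, L, J — 10 in total.
No other element is forced below M by the given relations, so the count is 10.

10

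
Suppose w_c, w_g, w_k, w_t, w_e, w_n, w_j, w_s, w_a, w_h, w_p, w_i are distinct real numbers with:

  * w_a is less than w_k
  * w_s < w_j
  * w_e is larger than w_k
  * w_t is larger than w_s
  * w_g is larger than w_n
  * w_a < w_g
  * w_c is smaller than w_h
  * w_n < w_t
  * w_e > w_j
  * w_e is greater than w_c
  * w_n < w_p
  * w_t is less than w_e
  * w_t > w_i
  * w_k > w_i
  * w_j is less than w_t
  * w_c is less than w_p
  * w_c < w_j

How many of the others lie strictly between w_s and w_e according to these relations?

The relations place w_s below w_e. An element lies strictly between them when it is forced above w_s and also forced below w_e.
Above w_s: {w_j, w_t}. Below w_e: {w_a, w_c, w_n, w_j, w_i, w_t, w_k}.
Intersection: {w_j, w_t} — 2.

2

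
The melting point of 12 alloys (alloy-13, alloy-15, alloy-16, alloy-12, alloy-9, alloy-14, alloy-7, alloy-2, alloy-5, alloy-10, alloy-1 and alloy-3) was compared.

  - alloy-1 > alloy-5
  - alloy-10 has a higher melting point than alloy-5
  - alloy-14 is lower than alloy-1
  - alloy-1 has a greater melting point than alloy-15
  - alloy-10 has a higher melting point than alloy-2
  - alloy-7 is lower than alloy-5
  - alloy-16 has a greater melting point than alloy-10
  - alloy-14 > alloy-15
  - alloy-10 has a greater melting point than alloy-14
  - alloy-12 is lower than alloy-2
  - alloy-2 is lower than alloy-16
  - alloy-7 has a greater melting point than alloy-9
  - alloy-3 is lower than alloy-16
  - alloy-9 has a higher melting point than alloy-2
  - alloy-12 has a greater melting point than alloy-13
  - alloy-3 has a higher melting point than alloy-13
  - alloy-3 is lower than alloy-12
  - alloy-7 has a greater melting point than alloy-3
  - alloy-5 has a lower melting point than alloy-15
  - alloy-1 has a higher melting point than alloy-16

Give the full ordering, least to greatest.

alloy-13 < alloy-3 < alloy-12 < alloy-2 < alloy-9 < alloy-7 < alloy-5 < alloy-15 < alloy-14 < alloy-10 < alloy-16 < alloy-1

Each adjacent pair is fixed by a given relation: alloy-13 < alloy-3; alloy-3 < alloy-12; alloy-12 < alloy-2; alloy-2 < alloy-9; alloy-9 < alloy-7; alloy-7 < alloy-5; alloy-5 < alloy-15; alloy-15 < alloy-14; alloy-14 < alloy-10; alloy-10 < alloy-16; alloy-16 < alloy-1. Chaining them end to end gives the full order.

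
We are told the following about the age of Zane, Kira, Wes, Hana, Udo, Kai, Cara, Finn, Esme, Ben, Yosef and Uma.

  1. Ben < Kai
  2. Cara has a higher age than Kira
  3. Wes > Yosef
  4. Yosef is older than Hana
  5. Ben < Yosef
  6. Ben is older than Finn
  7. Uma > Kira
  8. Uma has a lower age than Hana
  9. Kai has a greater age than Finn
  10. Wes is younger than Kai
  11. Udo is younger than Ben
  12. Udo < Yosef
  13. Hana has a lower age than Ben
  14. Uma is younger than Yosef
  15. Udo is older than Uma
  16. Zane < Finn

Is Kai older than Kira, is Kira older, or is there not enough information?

Kira < Uma and Uma < Udo give Kira < Udo.
With Udo < Ben: Kira < Uma < Udo < Ben.
With Ben < Yosef: Kira < Uma < Udo < Ben < Yosef.
Then Yosef < Wes extends the chain to Wes.
Then Wes < Kai extends the chain to Kai.
So Kai is older.

Kai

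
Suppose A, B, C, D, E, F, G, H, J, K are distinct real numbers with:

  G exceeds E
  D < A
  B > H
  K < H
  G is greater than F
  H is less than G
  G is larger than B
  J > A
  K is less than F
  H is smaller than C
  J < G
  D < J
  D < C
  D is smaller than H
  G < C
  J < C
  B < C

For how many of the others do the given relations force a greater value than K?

5

The elements the relations force above K are F, H, B, G, C — no chain reaches any other.
That is 5.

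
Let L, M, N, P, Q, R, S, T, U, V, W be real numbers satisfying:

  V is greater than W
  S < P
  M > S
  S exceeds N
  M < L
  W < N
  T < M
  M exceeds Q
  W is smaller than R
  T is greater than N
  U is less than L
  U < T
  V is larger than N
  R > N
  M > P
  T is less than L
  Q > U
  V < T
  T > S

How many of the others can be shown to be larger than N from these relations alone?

7

From N the given relations immediately reach S, V, R, T.
From those, P, M, L — 7 in total.
No other element is forced above N by the given relations, so the count is 7.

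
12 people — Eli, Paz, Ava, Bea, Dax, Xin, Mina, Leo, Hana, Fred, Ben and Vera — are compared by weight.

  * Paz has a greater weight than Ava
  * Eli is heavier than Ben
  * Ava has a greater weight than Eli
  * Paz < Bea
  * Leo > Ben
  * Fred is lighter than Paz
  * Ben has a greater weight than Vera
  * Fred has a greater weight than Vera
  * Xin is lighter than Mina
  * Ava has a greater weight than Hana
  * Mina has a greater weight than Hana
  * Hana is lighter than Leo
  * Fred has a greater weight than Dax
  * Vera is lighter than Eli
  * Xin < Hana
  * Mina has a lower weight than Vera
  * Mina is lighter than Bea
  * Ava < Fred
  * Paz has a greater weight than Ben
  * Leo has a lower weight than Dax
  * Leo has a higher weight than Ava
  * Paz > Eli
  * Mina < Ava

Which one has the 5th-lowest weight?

Chaining the given pairs: Xin < Hana < Mina < Vera < Ben < Eli < Ava < Leo < Dax < Fred < Paz < Bea.
The 5th smallest is Ben.

Ben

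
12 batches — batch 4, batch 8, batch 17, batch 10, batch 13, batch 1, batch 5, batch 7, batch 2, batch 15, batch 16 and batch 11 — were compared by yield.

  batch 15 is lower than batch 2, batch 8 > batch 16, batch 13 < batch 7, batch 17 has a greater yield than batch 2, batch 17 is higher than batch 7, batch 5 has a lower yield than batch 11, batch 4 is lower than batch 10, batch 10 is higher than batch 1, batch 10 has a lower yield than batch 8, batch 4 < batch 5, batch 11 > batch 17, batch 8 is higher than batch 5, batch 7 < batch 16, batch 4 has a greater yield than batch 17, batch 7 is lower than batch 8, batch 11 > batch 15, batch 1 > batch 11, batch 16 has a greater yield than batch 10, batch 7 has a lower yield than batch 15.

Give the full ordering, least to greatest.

Nothing is placed below batch 13, so it is least; from there batch 13 < batch 7; batch 7 < batch 15; batch 15 < batch 2; batch 2 < batch 17; batch 17 < batch 4; batch 4 < batch 5; batch 5 < batch 11; batch 11 < batch 1; batch 1 < batch 10; batch 10 < batch 16; batch 16 < batch 8, each given directly.

batch 13 < batch 7 < batch 15 < batch 2 < batch 17 < batch 4 < batch 5 < batch 11 < batch 1 < batch 10 < batch 16 < batch 8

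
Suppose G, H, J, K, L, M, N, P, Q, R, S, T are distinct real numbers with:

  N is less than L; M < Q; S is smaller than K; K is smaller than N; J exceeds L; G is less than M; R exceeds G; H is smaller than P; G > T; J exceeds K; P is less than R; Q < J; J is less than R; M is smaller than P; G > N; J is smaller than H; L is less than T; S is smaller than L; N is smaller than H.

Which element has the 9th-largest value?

L

The consecutive relations fix a unique order: S < K < N < L < T < G < M < Q < J < H < P < R.
Counting 9 from the largest end gives L.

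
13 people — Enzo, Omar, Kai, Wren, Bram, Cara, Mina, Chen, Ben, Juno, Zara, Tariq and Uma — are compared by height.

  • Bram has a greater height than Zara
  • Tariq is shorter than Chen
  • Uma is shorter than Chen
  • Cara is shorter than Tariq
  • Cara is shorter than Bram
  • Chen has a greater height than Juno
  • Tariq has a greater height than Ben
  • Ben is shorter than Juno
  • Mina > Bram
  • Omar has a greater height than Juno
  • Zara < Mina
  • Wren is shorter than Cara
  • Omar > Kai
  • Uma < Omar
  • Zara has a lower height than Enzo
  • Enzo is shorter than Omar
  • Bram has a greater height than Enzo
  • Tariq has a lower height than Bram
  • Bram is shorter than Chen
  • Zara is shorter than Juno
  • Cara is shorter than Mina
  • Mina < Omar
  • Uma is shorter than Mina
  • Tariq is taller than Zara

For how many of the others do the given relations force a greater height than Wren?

6

From Wren the given relations immediately reach Cara.
From those, Tariq, Bram, Mina — 4 in total.
From those, Omar, Chen — 6 in total.
No other element is forced above Wren by the given relations, so the count is 6.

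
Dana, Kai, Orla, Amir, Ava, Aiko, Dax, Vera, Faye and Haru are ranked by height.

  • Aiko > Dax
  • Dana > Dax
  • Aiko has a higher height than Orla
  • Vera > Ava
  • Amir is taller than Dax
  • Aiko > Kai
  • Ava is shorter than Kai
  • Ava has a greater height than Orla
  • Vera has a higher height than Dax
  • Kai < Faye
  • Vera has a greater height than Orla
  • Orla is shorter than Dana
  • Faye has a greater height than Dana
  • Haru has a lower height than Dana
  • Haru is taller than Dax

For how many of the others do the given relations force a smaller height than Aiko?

The elements the relations force below Aiko are Dax, Orla, Ava, Kai — no chain reaches any other.
That is 4.

4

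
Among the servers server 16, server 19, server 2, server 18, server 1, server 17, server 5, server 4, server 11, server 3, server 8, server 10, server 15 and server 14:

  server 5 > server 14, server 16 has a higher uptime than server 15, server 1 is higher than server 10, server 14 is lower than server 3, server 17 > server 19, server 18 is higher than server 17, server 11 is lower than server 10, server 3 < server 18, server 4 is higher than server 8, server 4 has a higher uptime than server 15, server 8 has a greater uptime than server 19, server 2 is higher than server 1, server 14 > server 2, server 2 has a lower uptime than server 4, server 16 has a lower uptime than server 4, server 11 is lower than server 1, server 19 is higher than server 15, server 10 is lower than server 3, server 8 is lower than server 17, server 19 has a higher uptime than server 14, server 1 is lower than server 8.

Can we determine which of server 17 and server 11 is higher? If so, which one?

The relevant relations are server 11 < server 10; server 10 < server 1; server 1 < server 2; server 2 < server 14; server 14 < server 19; server 19 < server 8; server 8 < server 17.
Chaining these gives server 11 < server 10 < server 1 < server 2 < server 14 < server 19 < server 8 < server 17.
So server 17 is higher.

server 17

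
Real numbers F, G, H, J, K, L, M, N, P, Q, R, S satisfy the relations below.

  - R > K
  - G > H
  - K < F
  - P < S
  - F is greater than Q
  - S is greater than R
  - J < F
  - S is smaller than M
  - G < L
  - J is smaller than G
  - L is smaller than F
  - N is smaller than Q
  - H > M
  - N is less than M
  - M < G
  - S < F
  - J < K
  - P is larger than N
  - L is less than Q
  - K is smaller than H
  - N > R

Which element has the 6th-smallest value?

S

The consecutive relations fix a unique order: J < K < R < N < P < S < M < H < G < L < Q < F.
Counting 6 from the smallest end gives S.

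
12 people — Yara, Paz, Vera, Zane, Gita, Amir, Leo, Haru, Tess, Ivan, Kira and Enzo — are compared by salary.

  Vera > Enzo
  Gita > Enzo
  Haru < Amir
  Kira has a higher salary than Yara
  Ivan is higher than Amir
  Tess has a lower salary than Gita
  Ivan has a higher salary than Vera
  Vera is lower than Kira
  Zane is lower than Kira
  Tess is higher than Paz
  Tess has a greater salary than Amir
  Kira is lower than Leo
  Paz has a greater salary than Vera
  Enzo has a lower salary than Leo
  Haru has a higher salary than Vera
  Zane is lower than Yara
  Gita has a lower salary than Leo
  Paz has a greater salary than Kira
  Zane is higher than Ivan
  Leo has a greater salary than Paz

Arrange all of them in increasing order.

Nothing is placed below Enzo, so it is least; from there Enzo < Vera; Vera < Haru; Haru < Amir; Amir < Ivan; Ivan < Zane; Zane < Yara; Yara < Kira; Kira < Paz; Paz < Tess; Tess < Gita; Gita < Leo, each given directly.

Enzo < Vera < Haru < Amir < Ivan < Zane < Yara < Kira < Paz < Tess < Gita < Leo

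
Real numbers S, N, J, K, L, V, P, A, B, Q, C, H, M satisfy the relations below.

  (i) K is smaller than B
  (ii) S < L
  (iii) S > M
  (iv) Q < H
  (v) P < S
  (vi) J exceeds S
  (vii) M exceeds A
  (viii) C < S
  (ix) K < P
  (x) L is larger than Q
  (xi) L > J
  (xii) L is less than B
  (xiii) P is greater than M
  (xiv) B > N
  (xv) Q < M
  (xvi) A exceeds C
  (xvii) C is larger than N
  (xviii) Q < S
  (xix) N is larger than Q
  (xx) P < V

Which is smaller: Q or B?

Q

Following the relations from Q: Q < N < C < A < M < P < S < J < L < B.
So Q < B; Q is the smaller of the two.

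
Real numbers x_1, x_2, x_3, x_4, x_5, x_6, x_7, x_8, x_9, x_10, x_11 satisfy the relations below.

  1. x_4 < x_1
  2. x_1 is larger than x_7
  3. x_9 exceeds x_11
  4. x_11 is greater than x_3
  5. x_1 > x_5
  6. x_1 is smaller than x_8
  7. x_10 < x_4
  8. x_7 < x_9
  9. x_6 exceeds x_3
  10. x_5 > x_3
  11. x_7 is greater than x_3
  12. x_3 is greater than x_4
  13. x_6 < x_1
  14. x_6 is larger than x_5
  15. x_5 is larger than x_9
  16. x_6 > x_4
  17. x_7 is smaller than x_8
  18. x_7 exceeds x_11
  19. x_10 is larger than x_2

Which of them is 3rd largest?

Piecing the relations together gives one ordering: x_2 < x_10 < x_4 < x_3 < x_11 < x_7 < x_9 < x_5 < x_6 < x_1 < x_8.
Counting 3 from the largest end gives x_6.

x_6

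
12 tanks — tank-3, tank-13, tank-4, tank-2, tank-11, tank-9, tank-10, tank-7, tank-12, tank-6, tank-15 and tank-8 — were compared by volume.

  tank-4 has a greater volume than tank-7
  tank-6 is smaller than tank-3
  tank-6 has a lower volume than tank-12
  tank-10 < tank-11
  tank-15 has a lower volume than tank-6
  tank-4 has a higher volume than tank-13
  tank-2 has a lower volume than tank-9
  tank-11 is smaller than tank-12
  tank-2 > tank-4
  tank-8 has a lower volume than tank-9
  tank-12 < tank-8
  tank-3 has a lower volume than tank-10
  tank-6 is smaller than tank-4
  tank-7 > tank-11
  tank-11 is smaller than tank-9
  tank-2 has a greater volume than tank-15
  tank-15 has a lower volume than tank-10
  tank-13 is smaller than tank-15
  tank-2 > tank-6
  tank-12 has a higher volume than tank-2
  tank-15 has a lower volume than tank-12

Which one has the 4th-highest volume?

The consecutive relations fix a unique order: tank-13 < tank-15 < tank-6 < tank-3 < tank-10 < tank-11 < tank-7 < tank-4 < tank-2 < tank-12 < tank-8 < tank-9.
Counting 4 from the largest end gives tank-2.

tank-2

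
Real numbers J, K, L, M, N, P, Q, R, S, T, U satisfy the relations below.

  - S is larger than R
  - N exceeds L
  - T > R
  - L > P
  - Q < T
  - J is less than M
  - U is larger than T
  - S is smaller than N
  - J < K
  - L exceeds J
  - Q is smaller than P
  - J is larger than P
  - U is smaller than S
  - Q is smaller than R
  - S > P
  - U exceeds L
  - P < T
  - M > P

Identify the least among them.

P is not least since Q < P; J is not least since P < J; L is not least since J < L; K is not least since J < K; R is not least since Q < R; T is not least since Q < T; U is not least since L < U; S is not least since R < S; M is not least since J < M; N is not least since S < N.
Only Q has nothing below it, so Q is the least.

Q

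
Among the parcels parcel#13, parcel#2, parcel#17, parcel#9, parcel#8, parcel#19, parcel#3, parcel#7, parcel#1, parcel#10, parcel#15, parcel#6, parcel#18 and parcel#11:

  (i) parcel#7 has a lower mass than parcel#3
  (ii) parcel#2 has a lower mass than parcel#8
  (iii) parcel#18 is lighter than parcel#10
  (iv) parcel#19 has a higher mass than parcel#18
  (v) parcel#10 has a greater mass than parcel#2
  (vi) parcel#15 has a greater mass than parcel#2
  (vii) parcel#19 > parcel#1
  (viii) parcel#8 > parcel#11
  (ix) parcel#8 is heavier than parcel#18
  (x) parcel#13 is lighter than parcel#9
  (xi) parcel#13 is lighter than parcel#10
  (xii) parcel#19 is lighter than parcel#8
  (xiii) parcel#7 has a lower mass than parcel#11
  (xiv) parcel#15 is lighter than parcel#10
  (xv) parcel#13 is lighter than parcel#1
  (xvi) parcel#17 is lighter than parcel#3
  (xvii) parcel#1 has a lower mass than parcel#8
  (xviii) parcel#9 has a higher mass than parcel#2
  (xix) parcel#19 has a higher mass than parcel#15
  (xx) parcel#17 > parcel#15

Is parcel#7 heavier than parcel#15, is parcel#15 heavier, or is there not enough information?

undetermined

Following every chain through parcel#7: above parcel#7 we get parcel#11, parcel#8, parcel#3.
parcel#15 is not reached, and no chain runs the other way from parcel#15 to parcel#7.
So the given relations leave the order of parcel#7 and parcel#15 undetermined.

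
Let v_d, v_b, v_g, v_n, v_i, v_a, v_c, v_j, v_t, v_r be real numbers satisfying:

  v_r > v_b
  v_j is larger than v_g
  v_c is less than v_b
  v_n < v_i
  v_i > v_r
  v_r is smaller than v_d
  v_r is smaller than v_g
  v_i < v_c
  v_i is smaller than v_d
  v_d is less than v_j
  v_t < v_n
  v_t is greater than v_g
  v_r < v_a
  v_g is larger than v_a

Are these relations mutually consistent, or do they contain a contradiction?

inconsistent

We have v_i < v_c stated directly, yet also v_c < v_b < v_r < v_a < v_g < v_t < v_n < v_i by chaining the others — so v_c < v_i. Contradiction.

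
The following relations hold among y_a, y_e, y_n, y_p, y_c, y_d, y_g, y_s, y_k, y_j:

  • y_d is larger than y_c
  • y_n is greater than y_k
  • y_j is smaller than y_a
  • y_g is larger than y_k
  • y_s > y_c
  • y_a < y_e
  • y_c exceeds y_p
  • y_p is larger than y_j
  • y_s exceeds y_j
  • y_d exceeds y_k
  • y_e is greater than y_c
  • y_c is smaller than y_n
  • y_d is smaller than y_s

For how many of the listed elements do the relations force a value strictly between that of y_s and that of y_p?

2

The relations place y_p below y_s. An element lies strictly between them when it is forced above y_p and also forced below y_s.
Above y_p: {y_c, y_e, y_d, y_n}. Below y_s: {y_j, y_k, y_c, y_d}.
Intersection: {y_c, y_d} — 2.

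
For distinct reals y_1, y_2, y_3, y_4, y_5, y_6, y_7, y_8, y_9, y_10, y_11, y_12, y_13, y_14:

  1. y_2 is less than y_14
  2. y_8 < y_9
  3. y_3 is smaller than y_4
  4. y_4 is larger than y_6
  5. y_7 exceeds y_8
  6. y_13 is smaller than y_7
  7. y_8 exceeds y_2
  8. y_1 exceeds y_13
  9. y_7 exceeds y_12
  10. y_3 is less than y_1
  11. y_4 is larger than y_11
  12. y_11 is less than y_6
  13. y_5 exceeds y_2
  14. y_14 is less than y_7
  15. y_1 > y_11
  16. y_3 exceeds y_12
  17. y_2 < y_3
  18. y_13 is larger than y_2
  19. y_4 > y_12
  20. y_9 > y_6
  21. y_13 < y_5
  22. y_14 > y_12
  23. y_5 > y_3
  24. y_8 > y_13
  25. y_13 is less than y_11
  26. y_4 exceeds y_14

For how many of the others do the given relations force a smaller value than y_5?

4

From y_5 the given relations immediately reach y_2, y_3, y_13.
From those, y_12 — 4 in total.
Nothing else is reachable below y_5; 4 in all.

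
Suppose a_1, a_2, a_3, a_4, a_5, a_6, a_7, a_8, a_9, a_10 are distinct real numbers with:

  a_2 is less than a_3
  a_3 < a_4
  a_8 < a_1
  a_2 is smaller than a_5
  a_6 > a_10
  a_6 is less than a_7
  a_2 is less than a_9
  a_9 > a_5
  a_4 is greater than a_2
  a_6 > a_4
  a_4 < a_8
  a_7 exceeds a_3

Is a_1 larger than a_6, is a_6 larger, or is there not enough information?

Following every chain through a_6: above a_6 we get a_7; below a_6 we get a_2, a_3, a_4, a_10.
a_1 is not reached, and no chain runs the other way from a_1 to a_6.
So the given relations leave the order of a_6 and a_1 undetermined.

undetermined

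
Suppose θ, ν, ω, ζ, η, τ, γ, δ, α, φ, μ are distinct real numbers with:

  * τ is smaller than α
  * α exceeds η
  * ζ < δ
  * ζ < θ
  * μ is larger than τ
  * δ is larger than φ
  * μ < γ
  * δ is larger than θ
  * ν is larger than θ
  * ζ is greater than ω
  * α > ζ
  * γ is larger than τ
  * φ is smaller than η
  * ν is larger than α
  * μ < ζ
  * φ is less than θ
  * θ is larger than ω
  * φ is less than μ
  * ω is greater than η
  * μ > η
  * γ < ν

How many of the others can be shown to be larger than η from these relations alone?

8

Directly above η: ω, μ, α.
One step further: ζ, θ, γ, ν (7 so far).
One step further: δ (8 so far).
No other element is forced above η by the given relations, so the count is 8.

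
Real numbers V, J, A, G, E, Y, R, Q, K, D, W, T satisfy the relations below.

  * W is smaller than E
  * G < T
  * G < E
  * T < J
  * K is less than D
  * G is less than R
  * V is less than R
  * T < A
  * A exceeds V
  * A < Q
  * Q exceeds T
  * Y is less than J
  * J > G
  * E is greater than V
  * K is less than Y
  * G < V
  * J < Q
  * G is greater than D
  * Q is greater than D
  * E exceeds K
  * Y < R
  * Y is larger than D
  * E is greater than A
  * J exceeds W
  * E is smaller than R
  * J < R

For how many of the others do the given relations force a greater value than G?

7

The elements the relations force above G are T, V, J, A, Q, E, R — no chain reaches any other.
That is 7.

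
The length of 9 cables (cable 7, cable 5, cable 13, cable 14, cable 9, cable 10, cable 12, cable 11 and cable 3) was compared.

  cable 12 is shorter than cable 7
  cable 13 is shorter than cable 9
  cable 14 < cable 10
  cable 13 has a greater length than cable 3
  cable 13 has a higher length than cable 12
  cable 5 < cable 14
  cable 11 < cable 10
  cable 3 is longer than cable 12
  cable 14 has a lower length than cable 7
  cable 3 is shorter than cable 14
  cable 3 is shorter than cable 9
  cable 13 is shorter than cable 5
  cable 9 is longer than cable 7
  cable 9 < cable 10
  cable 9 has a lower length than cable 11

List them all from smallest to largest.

Nothing is placed below cable 12, so it is least; from there cable 12 < cable 3; cable 3 < cable 13; cable 13 < cable 5; cable 5 < cable 14; cable 14 < cable 7; cable 7 < cable 9; cable 9 < cable 11; cable 11 < cable 10, each given directly.

cable 12 < cable 3 < cable 13 < cable 5 < cable 14 < cable 7 < cable 9 < cable 11 < cable 10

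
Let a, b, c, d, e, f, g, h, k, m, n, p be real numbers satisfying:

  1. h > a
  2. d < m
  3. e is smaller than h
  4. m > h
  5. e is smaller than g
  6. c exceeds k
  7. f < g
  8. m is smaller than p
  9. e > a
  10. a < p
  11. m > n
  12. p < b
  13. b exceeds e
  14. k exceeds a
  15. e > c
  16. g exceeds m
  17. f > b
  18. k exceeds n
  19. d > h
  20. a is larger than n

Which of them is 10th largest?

Piecing the relations together gives one ordering: n < a < k < c < e < h < d < m < p < b < f < g.
Counting 10 from the largest end gives k.

k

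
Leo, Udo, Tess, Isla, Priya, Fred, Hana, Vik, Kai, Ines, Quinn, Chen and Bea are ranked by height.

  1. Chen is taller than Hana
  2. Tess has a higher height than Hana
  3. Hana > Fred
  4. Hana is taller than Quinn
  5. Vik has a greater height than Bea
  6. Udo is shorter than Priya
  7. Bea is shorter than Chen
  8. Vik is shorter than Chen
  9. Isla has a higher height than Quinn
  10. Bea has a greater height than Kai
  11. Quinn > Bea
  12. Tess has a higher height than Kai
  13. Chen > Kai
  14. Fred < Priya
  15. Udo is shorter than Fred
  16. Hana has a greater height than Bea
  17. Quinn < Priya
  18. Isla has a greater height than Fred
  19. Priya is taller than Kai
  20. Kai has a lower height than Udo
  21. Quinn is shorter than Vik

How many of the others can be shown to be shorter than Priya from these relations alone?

Directly below Priya: Kai, Quinn, Udo, Fred.
One step further: Bea (5 so far).
Nothing else is reachable below Priya; 5 in all.

5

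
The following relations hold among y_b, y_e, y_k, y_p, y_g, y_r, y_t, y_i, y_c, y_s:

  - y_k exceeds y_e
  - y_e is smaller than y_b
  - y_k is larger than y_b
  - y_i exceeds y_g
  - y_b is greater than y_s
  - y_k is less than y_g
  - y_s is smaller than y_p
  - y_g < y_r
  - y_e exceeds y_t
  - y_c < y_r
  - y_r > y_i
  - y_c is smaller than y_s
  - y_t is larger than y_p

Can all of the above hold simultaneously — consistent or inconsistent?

consistent

The single ordering y_c < y_s < y_p < y_t < y_e < y_b < y_k < y_g < y_i < y_r satisfies every listed relation, so no contradiction arises.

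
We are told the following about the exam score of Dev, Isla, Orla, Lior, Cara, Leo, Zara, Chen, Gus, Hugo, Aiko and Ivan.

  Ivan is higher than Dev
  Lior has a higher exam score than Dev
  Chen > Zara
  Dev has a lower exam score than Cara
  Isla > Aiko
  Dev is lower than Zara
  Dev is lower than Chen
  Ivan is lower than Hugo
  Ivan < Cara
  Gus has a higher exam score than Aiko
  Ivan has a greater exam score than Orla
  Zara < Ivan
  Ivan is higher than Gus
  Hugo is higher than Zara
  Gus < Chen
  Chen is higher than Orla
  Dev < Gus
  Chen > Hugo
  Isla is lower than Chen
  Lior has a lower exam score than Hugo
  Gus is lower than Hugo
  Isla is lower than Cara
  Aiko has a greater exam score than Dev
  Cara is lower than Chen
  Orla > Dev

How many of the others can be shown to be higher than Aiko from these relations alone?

6

The elements the relations force above Aiko are Gus, Isla, Ivan, Hugo, Cara, Chen — no chain reaches any other.
That is 6.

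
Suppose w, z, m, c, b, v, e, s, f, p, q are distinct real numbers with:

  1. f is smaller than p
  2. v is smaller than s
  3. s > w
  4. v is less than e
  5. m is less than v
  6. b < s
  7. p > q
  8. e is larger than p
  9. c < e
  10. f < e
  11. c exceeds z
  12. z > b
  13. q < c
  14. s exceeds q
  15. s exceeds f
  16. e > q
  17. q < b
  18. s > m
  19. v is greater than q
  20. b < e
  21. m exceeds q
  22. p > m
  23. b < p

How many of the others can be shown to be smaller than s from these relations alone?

From s the given relations immediately reach q, b, f, w, m, v.
No other element is forced below s by the given relations, so the count is 6.

6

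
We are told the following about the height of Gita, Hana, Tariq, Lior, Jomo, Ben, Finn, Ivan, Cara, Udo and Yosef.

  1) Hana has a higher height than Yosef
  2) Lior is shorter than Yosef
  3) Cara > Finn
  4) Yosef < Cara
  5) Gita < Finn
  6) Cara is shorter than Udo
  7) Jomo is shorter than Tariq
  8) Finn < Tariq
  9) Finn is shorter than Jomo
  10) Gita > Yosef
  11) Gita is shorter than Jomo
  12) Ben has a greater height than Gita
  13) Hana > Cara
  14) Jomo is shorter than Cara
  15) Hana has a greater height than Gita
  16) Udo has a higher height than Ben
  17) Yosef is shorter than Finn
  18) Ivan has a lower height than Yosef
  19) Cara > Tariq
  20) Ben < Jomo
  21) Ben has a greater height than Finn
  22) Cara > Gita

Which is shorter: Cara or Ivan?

Ivan

The relevant relations are Ivan < Yosef; Yosef < Gita; Gita < Finn; Finn < Jomo; Jomo < Tariq; Tariq < Cara.
Together: Ivan < Yosef < Gita < Finn < Jomo < Tariq < Cara.
So Ivan < Cara; Ivan is the shorter of the two.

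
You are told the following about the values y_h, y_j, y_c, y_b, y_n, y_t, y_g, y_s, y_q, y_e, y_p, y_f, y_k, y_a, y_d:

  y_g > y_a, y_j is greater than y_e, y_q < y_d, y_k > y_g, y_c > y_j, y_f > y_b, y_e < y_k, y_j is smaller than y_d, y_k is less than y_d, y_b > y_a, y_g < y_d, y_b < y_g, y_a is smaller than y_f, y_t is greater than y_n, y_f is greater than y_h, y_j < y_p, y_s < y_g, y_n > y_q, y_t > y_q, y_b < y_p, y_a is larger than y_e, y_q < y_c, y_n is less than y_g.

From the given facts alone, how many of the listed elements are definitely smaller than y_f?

From y_f the given relations immediately reach y_a, y_b, y_h.
From those, y_e — 4 in total.
No other element is forced below y_f by the given relations, so the count is 4.

4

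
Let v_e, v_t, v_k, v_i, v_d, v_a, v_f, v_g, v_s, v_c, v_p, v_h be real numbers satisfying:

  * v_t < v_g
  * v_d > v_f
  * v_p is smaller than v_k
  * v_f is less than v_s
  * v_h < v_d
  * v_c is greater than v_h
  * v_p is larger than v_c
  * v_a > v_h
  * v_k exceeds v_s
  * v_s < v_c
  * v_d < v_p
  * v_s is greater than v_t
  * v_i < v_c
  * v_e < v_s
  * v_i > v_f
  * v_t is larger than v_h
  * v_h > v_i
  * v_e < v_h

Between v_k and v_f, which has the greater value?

v_k

v_f < v_i and v_i < v_h give v_f < v_h.
With v_h < v_t: v_f < v_i < v_h < v_t.
With v_t < v_s: v_f < v_i < v_h < v_t < v_s.
Then v_s < v_c extends the chain to v_c.
With v_c < v_p: v_f < v_i < v_h < v_t < v_s < v_c < v_p.
Then v_p < v_k extends the chain to v_k.
So v_f < v_k; v_k is the larger of the two.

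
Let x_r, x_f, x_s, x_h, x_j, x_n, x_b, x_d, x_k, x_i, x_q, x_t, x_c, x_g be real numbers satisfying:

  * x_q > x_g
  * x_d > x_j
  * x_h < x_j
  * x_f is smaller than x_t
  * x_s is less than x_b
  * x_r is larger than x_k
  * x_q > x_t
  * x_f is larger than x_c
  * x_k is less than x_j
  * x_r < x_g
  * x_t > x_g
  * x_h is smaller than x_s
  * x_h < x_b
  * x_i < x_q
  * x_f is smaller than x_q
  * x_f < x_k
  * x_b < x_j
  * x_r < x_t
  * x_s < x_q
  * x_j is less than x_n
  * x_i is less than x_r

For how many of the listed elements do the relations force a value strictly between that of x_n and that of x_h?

3

Chaining upward from x_h reaches: x_s, x_b, x_j, x_d, x_q.
Chaining downward from x_n reaches: x_c, x_s, x_f, x_b, x_k, x_j.
Strictly between x_h and x_n are those in both lists: x_s, x_b, x_j — 3 elements.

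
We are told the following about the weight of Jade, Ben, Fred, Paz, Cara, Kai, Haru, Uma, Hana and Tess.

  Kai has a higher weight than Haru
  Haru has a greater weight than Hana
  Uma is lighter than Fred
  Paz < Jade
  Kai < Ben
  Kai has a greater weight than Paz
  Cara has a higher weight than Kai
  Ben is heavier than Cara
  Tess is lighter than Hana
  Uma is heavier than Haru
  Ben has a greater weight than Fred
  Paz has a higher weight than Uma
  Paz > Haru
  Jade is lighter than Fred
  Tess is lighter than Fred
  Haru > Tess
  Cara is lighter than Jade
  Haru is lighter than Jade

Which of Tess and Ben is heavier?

Tess < Hana and Hana < Haru give Tess < Haru.
With Haru < Uma: Tess < Hana < Haru < Uma.
Then Uma < Paz extends the chain to Paz.
Then Paz < Kai extends the chain to Kai.
Then Kai < Cara extends the chain to Cara.
Then Cara < Jade extends the chain to Jade.
With Jade < Fred: Tess < Hana < Haru < Uma < Paz < Kai < Cara < Jade < Fred.
With Fred < Ben: Tess < Hana < Haru < Uma < Paz < Kai < Cara < Jade < Fred < Ben.
So Tess < Ben; Ben is the heavier of the two.

Ben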